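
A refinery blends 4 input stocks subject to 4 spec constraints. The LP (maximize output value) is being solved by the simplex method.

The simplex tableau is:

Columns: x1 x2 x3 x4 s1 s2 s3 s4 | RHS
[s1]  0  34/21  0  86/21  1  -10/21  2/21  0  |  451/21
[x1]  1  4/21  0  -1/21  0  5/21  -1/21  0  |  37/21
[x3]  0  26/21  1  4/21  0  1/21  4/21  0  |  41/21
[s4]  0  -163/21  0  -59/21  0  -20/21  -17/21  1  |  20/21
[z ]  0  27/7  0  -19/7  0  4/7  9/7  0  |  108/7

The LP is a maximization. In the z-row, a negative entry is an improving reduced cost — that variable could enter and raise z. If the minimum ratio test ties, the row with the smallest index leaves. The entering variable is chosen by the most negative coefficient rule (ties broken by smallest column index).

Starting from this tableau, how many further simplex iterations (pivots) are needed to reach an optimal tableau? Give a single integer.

1

pivot: x4 in, s1 out → z = 2551/86
No improving column remains; optimal.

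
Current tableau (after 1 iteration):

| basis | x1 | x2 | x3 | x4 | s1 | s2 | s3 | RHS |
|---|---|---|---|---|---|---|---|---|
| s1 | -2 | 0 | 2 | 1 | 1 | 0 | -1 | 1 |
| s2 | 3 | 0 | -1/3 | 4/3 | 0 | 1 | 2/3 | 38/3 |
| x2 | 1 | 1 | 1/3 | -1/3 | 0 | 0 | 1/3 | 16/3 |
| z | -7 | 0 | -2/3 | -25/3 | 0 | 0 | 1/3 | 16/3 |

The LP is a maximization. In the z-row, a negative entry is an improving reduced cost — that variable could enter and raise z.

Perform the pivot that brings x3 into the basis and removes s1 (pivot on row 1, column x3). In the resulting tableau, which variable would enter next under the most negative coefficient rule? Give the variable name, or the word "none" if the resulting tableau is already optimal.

Pivot element 2. New z-row = old z-row − (-2/3)·(row 1/2).
Updated z-row coefficients: x1: -23/3, x2: 0, x3: 0, x4: -8, s1: 1/3, s2: 0, s3: 0.
The most negative is -8 in column x4, so x4 would enter next.

x4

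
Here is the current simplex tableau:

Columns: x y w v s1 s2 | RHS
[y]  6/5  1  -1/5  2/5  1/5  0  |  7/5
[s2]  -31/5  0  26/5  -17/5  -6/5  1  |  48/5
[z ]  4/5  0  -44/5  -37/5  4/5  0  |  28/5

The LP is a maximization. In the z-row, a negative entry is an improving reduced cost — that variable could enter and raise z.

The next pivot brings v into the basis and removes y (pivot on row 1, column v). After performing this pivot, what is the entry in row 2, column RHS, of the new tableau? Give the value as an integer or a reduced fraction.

Pivot element is row 1, column v: 2/5.
Normalize row 1: new (row 1, RHS) = (7/5)/(2/5) = 7/2.
row 2 ← row 2 − (-17/5)·(new row 1): 48/5 − (-17/5)·(7/2) = 43/2.

43/2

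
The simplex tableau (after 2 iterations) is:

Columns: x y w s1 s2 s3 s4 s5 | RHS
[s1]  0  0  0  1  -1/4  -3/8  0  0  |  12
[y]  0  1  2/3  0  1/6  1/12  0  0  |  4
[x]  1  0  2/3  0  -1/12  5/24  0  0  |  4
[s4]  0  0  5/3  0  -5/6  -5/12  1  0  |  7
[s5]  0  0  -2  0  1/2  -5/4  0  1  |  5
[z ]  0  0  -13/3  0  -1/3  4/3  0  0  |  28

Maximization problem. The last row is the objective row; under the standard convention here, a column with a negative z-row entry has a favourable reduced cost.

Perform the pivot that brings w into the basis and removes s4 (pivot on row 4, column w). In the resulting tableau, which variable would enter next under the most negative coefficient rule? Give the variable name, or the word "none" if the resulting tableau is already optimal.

s2

Pivot element 5/3. New z-row = old z-row − (-13/3)·(row 4/(5/3)).
Updated z-row coefficients: x: 0, y: 0, w: 0, s1: 0, s2: -5/2, s3: 1/4, s4: 13/5, s5: 0.
The most negative is -5/2 in column s2, so s2 would enter next.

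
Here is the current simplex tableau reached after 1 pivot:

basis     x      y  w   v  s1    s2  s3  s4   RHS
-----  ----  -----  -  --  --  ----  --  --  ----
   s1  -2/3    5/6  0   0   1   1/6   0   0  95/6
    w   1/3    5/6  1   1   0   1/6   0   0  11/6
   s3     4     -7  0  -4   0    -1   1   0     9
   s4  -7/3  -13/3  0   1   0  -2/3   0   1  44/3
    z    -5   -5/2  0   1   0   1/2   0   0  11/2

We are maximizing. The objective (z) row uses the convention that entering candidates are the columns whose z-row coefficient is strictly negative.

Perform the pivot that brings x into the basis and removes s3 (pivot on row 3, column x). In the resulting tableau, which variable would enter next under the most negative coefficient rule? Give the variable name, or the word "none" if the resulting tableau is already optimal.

y

Pivot element 4. New z-row = old z-row − (-5)·(row 3/4).
Updated z-row coefficients: x: 0, y: -45/4, w: 0, v: -4, s1: 0, s2: -3/4, s3: 5/4, s4: 0.
The most negative is -45/4 in column y, so y would enter next.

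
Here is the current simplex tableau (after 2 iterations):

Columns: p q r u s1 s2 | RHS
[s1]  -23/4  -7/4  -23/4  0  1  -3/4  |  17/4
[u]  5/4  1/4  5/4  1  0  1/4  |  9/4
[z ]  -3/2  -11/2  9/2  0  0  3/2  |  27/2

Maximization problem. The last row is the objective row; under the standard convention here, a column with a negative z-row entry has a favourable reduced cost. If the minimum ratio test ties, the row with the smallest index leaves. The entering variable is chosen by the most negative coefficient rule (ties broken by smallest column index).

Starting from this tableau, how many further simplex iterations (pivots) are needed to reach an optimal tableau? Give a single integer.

pivot: q in, u out → z = 63
No improving column remains; optimal.

1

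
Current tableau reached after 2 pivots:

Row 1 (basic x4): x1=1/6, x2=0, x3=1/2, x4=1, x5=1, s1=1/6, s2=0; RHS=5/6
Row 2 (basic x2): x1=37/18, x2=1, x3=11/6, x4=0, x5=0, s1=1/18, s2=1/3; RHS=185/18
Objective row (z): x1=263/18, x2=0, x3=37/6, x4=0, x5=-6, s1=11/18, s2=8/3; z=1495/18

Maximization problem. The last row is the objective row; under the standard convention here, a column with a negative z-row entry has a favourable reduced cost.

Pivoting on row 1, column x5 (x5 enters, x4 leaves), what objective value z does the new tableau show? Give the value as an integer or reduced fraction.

Minimum ratio for x5: (5/6)/1 = 5/6.
z changes by −(z-row coeff of x5)·ratio = −(-6)·(5/6) = 5.
New z = 1495/18 + 5 = 1585/18.

1585/18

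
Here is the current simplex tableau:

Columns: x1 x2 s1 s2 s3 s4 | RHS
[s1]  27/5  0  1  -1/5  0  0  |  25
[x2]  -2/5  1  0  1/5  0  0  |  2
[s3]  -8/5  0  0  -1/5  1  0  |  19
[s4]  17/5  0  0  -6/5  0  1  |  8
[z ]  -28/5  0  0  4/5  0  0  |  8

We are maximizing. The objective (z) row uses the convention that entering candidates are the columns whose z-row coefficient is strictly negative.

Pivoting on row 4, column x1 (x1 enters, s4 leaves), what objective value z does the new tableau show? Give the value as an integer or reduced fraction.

360/17

Minimum ratio for x1: 8/(17/5) = 40/17.
z changes by −(z-row coeff of x1)·ratio = −(-28/5)·(40/17) = 224/17.
New z = 8 + (224/17) = 360/17.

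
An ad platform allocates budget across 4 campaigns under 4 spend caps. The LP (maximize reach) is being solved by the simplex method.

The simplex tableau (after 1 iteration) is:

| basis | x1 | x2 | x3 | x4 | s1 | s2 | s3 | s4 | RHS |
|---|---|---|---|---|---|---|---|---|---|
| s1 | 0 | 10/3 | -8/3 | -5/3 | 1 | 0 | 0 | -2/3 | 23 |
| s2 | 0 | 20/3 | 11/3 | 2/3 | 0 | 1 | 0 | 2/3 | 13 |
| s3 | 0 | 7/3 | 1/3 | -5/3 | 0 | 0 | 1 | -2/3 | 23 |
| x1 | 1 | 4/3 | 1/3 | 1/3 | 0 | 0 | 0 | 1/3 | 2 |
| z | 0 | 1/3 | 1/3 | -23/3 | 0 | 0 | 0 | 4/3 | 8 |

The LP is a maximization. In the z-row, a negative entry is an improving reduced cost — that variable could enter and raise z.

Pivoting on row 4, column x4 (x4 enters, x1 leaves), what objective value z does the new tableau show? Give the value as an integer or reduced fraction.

Minimum ratio for x4: 2/(1/3) = 6.
z changes by −(z-row coeff of x4)·ratio = −(-23/3)·6 = 46.
New z = 8 + 46 = 54.

54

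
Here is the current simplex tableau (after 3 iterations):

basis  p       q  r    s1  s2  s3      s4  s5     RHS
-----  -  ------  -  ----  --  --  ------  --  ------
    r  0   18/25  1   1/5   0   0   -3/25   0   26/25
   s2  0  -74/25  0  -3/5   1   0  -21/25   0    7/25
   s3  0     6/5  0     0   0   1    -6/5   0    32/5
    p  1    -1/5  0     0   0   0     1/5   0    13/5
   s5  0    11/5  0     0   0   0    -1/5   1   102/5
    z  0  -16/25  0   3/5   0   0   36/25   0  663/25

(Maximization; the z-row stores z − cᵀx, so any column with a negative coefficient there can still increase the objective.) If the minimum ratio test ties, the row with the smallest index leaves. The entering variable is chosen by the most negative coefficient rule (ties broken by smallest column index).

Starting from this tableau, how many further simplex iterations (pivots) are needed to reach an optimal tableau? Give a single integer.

pivot: q in, r out → z = 247/9
No improving column remains; optimal.

1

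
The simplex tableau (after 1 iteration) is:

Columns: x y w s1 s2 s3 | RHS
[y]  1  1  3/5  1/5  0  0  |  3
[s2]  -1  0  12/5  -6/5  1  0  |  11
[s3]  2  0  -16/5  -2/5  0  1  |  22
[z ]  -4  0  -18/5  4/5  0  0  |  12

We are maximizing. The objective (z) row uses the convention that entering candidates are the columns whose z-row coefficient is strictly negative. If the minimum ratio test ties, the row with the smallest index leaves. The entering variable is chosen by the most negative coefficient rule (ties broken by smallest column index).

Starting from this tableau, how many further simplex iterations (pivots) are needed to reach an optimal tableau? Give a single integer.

pivot: x in, y out → z = 24
pivot: w in, s2 out → z = 148/5
No improving column remains; optimal.

2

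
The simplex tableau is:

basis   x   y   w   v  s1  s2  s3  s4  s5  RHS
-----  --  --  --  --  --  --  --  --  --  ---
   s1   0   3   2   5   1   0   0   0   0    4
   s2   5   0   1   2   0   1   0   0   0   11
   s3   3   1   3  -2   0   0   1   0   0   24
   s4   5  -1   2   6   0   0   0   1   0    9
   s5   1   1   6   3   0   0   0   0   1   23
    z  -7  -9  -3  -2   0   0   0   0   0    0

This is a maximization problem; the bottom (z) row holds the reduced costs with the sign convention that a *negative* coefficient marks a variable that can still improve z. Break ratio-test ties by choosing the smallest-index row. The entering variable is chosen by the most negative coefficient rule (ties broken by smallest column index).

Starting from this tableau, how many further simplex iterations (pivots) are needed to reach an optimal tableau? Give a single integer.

2

pivot: y in, s1 out → z = 12
pivot: x in, s4 out → z = 397/15
No improving column remains; optimal.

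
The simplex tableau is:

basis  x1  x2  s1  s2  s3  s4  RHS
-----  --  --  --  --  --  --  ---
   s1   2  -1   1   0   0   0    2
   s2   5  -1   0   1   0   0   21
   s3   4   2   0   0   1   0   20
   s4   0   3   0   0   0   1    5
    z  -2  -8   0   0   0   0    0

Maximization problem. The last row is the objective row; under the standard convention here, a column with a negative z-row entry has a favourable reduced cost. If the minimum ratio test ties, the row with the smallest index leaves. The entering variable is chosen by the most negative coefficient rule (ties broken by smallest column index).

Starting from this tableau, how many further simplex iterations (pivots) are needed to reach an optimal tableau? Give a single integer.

pivot: x2 in, s4 out → z = 40/3
pivot: x1 in, s1 out → z = 17
No improving column remains; optimal.

2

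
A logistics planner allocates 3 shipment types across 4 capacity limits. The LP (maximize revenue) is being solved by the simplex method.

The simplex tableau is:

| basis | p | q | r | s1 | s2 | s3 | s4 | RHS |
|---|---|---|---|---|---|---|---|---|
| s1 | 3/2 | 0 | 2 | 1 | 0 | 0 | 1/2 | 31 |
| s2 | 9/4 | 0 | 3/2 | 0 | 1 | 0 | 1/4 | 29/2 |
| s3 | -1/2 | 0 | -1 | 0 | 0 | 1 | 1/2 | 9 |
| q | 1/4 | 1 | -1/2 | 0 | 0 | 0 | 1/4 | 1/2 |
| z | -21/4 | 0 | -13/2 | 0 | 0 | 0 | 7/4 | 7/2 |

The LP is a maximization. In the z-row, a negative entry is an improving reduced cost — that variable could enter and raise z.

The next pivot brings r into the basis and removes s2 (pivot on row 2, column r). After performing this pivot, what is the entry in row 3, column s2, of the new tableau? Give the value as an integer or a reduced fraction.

Pivot element is row 2, column r: 3/2.
Normalize row 2: new (row 2, s2) = 1/(3/2) = 2/3.
row 3 ← row 3 − (-1)·(new row 2): 0 − (-1)·(2/3) = 2/3.

2/3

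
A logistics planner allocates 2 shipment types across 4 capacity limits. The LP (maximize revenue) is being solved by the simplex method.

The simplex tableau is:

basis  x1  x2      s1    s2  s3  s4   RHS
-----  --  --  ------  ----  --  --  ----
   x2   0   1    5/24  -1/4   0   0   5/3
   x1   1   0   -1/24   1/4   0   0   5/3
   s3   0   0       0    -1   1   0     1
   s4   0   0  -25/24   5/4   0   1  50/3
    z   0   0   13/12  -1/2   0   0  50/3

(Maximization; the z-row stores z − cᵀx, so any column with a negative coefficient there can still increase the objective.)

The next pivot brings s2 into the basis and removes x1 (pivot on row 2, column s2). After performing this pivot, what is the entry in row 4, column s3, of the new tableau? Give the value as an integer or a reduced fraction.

0

Pivot element is row 2, column s2: 1/4.
Normalize row 2: new (row 2, s3) = 0/(1/4) = 0.
row 4 ← row 4 − (5/4)·(new row 2): 0 − (5/4)·0 = 0.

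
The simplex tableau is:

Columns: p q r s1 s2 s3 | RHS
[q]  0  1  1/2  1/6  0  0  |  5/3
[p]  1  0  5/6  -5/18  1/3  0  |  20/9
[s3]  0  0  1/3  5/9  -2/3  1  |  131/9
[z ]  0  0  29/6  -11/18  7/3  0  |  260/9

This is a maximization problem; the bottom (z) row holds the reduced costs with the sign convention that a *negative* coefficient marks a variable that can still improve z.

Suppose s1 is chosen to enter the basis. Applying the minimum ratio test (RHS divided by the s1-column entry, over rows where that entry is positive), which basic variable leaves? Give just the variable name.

Ratios: row 1 (q): (5/3)/(1/6) = 10; row 2 (p): entry -5/18 ≤ 0, skip; row 3 (s3): (131/9)/(5/9) = 131/5.
Minimum ratio 10 is in the q row, so q leaves.

q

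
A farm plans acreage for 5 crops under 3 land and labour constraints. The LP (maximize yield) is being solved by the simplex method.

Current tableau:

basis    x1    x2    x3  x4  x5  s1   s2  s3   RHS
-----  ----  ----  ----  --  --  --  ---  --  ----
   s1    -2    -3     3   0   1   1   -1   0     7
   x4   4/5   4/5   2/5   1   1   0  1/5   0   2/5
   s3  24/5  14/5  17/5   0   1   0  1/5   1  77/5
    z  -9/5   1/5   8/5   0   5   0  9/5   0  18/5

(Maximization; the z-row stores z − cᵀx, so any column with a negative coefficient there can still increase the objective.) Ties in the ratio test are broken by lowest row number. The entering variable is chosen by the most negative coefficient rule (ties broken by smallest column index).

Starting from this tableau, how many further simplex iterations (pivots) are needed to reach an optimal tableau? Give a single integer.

1

pivot: x1 in, x4 out → z = 9/2
No improving column remains; optimal.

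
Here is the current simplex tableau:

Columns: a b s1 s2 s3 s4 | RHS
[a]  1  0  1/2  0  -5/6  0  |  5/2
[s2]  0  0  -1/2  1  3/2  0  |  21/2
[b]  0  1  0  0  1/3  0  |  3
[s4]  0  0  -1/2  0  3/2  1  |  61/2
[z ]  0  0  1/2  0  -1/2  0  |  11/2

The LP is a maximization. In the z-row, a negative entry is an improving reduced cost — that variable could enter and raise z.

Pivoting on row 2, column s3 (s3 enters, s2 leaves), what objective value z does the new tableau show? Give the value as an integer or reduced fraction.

Minimum ratio for s3: (21/2)/(3/2) = 7.
z changes by −(z-row coeff of s3)·ratio = −(-1/2)·7 = 7/2.
New z = 11/2 + (7/2) = 9.

9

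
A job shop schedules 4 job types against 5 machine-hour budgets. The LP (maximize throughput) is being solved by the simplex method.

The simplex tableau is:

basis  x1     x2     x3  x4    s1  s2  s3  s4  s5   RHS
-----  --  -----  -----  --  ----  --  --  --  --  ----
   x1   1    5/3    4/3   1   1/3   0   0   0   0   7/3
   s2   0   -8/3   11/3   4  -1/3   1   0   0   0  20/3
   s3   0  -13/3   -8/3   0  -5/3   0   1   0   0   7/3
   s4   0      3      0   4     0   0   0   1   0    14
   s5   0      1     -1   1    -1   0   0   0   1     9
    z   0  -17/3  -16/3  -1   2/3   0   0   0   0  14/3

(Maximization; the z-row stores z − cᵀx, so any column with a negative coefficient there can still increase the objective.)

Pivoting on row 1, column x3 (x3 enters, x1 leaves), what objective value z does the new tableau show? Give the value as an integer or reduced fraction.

14

Minimum ratio for x3: (7/3)/(4/3) = 7/4.
z changes by −(z-row coeff of x3)·ratio = −(-16/3)·(7/4) = 28/3.
New z = 14/3 + (28/3) = 14.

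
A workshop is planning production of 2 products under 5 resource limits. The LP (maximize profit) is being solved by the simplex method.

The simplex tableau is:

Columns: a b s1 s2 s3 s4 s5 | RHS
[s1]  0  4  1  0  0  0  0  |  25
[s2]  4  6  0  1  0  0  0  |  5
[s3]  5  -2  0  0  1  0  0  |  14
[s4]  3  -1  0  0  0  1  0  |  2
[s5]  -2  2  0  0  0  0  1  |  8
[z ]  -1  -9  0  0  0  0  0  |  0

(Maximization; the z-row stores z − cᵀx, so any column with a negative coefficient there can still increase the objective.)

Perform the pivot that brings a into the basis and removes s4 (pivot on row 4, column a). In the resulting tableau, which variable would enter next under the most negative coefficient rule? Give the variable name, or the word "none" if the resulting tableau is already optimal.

Pivot element 3. New z-row = old z-row − (-1)·(row 4/3).
Updated z-row coefficients: a: 0, b: -28/3, s1: 0, s2: 0, s3: 0, s4: 1/3, s5: 0.
The most negative is -28/3 in column b, so b would enter next.

b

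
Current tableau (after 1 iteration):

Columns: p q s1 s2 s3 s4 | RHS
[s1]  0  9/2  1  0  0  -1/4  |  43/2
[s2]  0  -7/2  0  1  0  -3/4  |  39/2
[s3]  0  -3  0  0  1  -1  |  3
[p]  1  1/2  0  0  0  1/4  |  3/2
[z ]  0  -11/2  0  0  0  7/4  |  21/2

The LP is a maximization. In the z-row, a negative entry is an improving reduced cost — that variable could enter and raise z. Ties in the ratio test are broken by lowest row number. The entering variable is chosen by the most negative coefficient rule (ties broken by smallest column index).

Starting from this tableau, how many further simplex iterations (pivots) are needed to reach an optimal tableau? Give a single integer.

pivot: q in, p out → z = 27
No improving column remains; optimal.

1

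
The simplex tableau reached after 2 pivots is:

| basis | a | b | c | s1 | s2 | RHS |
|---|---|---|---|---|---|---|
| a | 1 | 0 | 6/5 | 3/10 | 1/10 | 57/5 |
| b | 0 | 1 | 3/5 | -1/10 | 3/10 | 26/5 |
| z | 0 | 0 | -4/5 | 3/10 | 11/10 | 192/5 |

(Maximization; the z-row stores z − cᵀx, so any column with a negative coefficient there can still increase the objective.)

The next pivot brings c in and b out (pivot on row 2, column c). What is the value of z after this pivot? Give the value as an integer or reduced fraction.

Minimum ratio for c: (26/5)/(3/5) = 26/3.
z changes by −(z-row coeff of c)·ratio = −(-4/5)·(26/3) = 104/15.
New z = 192/5 + (104/15) = 136/3.

136/3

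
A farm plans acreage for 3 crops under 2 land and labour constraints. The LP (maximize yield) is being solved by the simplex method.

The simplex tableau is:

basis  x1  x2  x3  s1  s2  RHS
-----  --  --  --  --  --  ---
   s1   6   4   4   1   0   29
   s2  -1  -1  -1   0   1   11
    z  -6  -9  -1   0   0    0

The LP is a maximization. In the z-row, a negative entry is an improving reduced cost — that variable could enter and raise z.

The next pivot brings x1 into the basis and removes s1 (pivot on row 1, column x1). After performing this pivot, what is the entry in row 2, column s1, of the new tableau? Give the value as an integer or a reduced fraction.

Pivot element is row 1, column x1: 6.
Normalize row 1: new (row 1, s1) = 1/6 = 1/6.
row 2 ← row 2 − (-1)·(new row 1): 0 − (-1)·(1/6) = 1/6.

1/6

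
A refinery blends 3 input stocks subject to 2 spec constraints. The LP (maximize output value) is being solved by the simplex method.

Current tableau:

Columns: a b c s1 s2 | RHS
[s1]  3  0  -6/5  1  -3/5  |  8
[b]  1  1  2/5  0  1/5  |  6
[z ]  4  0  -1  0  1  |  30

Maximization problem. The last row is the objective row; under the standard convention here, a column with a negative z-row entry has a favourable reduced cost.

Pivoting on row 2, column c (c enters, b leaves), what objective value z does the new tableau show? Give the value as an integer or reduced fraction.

Minimum ratio for c: 6/(2/5) = 15.
z changes by −(z-row coeff of c)·ratio = −(-1)·15 = 15.
New z = 30 + 15 = 45.

45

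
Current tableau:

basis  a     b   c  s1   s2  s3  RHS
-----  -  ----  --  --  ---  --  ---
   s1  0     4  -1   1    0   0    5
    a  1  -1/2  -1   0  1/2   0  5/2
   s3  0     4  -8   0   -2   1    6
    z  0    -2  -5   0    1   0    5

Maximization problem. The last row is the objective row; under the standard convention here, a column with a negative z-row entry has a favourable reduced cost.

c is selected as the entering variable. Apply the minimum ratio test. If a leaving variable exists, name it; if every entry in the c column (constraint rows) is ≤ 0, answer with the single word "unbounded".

c-column entries: row 1: -1, row 2: -1, row 3: -8. All ≤ 0, so c can increase without bound; the LP is unbounded in this direction.

unbounded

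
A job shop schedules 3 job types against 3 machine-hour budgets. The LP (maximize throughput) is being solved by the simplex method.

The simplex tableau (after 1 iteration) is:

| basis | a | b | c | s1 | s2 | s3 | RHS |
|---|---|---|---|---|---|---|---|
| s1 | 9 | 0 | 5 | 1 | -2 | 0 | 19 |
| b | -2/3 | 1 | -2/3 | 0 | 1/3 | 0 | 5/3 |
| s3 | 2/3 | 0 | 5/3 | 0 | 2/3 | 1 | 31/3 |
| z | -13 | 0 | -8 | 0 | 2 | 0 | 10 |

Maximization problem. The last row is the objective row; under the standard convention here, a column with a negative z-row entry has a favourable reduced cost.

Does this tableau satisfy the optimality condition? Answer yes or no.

no

Column a has objective-row coefficient -13, which is negative; an improving pivot exists, so not yet optimal.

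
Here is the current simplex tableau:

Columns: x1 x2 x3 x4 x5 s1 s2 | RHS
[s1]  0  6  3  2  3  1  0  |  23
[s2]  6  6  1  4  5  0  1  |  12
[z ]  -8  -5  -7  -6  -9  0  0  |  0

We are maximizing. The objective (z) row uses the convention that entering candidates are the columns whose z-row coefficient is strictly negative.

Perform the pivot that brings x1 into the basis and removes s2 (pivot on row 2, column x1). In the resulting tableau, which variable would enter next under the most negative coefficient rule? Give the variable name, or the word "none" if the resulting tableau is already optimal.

Pivot element 6. New z-row = old z-row − (-8)·(row 2/6).
Updated z-row coefficients: x1: 0, x2: 3, x3: -17/3, x4: -2/3, x5: -7/3, s1: 0, s2: 4/3.
The most negative is -17/3 in column x3, so x3 would enter next.

x3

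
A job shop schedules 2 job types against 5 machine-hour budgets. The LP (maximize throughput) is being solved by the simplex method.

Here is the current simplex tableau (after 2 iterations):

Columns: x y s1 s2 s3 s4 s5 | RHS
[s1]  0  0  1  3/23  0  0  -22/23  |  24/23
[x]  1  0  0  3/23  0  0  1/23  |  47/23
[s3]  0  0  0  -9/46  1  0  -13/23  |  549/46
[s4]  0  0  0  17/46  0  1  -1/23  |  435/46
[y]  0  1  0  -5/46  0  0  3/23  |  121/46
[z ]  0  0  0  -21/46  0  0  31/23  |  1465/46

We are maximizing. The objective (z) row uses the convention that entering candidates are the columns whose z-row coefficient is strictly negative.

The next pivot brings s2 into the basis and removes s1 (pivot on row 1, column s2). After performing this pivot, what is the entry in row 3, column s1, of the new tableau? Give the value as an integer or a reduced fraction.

Pivot element is row 1, column s2: 3/23.
Normalize row 1: new (row 1, s1) = 1/(3/23) = 23/3.
row 3 ← row 3 − (-9/46)·(new row 1): 0 − (-9/46)·(23/3) = 3/2.

3/2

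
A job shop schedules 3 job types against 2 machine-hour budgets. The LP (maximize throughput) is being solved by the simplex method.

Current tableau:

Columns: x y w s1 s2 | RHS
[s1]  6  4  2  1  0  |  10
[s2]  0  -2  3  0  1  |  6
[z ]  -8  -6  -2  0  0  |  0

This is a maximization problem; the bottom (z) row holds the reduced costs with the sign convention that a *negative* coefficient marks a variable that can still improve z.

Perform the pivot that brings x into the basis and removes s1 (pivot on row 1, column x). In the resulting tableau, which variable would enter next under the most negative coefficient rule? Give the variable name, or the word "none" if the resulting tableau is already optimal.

Pivot element 6. New z-row = old z-row − (-8)·(row 1/6).
Updated z-row coefficients: x: 0, y: -2/3, w: 2/3, s1: 4/3, s2: 0.
The most negative is -2/3 in column y, so y would enter next.

y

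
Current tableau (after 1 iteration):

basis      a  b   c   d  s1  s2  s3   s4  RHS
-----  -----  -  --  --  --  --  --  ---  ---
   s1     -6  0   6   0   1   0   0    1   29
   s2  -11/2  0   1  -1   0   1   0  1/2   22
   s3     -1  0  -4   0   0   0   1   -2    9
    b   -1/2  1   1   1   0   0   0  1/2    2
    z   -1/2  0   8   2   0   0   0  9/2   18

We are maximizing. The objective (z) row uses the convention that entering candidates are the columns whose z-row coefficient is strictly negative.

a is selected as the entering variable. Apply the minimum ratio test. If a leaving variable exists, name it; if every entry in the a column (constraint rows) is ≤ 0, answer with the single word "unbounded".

a-column entries: row 1: -6, row 2: -11/2, row 3: -1, row 4: -1/2. All ≤ 0, so a can increase without bound; the LP is unbounded in this direction.

unbounded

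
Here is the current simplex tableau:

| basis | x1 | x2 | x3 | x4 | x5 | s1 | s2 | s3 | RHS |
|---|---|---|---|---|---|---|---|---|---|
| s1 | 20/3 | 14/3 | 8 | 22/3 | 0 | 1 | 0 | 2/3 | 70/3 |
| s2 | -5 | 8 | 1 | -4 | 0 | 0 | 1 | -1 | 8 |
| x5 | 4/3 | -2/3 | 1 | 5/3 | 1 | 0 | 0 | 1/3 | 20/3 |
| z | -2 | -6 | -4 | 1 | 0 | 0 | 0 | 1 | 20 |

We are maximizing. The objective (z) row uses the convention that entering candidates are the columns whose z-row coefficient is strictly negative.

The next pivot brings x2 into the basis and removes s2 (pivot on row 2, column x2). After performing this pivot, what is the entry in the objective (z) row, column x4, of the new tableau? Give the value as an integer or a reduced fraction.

-2

Pivot element is row 2, column x2: 8.
Normalize row 2: new (row 2, x4) = (-4)/8 = -1/2.
z-row ← z-row − (-6)·(new row 2): 1 − (-6)·(-1/2) = -2.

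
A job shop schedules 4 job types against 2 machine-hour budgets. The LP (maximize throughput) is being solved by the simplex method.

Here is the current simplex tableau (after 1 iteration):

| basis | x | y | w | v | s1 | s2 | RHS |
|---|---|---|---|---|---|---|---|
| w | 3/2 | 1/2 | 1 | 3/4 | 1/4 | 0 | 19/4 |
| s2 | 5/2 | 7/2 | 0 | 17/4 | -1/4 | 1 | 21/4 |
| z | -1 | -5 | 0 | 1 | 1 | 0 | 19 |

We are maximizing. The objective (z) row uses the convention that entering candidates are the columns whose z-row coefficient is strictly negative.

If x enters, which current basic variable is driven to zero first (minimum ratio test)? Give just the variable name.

Ratios: row 1 (w): (19/4)/(3/2) = 19/6; row 2 (s2): (21/4)/(5/2) = 21/10.
Minimum ratio 21/10 is in the s2 row, so s2 leaves.

s2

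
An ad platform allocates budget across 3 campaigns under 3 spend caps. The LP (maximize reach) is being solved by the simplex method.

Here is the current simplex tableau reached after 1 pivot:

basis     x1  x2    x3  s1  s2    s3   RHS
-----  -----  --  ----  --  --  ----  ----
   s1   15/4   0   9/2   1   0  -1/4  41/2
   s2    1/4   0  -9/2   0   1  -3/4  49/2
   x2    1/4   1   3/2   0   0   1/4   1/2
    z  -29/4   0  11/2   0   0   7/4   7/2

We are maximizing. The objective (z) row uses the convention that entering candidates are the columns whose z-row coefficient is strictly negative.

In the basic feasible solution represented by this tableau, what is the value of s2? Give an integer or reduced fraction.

s2 is basic (row 2); its value is the RHS of that row: 49/2.

49/2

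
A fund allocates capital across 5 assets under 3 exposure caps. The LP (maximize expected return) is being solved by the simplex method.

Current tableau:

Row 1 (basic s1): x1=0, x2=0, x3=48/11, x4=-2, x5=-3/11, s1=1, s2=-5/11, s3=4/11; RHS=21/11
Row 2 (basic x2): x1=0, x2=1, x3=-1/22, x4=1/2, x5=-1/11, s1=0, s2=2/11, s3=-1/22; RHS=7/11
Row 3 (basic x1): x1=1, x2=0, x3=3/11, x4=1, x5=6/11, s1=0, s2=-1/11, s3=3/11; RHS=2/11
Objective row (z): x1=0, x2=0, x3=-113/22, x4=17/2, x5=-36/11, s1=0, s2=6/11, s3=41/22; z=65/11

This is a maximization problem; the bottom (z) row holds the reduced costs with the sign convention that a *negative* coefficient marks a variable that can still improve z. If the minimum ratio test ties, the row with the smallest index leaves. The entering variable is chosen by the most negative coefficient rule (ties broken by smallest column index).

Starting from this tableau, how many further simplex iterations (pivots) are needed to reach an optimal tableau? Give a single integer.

3

pivot: x3 in, s1 out → z = 261/32
pivot: x5 in, x1 out → z = 77/9
pivot: s2 in, x2 out → z = 91/9
No improving column remains; optimal.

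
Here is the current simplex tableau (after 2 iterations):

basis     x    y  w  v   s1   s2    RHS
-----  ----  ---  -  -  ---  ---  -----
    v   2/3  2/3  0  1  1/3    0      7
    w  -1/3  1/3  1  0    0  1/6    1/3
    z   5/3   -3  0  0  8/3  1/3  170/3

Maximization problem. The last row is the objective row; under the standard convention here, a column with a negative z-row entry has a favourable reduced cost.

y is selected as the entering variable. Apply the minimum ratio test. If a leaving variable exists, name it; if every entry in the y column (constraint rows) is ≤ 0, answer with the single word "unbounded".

Ratios: row 1 (v): 7/(2/3) = 21/2; row 2 (w): (1/3)/(1/3) = 1.
Minimum ratio is in the w row, so w leaves.

w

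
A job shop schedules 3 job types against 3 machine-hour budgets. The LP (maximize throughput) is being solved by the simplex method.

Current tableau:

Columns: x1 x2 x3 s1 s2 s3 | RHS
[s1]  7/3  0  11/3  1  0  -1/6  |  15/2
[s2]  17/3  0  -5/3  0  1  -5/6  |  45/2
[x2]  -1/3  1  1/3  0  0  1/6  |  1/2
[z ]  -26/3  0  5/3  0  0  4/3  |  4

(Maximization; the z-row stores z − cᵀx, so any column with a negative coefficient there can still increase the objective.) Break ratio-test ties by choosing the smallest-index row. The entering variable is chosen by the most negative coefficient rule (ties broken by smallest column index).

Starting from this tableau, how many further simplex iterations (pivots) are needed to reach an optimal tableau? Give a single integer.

1

pivot: x1 in, s1 out → z = 223/7
No improving column remains; optimal.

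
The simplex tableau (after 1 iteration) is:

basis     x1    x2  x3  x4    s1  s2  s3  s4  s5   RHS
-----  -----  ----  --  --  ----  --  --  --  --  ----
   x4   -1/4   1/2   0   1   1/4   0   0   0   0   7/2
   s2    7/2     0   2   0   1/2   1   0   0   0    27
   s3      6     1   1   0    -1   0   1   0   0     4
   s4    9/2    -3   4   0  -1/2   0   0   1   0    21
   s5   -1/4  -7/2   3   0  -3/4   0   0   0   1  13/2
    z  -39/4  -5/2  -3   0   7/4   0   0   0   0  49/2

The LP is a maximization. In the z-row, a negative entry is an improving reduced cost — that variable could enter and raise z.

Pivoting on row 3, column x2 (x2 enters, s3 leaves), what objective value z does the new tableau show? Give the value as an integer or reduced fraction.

Minimum ratio for x2: 4/1 = 4.
z changes by −(z-row coeff of x2)·ratio = −(-5/2)·4 = 10.
New z = 49/2 + 10 = 69/2.

69/2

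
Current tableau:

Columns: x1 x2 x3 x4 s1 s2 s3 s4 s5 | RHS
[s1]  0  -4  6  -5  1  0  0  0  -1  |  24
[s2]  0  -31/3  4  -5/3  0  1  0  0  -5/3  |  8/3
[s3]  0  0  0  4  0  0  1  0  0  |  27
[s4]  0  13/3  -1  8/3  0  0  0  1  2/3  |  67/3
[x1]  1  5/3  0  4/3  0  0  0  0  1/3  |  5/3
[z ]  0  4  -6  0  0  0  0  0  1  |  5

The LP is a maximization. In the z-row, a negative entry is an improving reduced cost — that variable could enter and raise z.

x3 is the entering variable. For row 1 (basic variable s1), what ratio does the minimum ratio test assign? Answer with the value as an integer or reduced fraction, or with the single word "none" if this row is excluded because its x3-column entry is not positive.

Ratio = RHS / (x3 entry) = 24 / 6 = 4.

4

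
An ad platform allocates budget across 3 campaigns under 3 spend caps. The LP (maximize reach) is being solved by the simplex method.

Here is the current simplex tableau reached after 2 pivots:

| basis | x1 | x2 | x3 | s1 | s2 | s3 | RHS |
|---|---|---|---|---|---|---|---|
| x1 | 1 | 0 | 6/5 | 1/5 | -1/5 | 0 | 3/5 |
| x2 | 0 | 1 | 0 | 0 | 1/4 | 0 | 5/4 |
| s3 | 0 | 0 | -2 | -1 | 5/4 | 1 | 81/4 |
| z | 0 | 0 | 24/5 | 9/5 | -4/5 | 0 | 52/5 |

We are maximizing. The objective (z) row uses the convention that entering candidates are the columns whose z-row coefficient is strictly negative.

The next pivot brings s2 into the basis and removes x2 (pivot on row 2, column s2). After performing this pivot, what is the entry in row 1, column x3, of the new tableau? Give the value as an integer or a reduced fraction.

6/5

Pivot element is row 2, column s2: 1/4.
Normalize row 2: new (row 2, x3) = 0/(1/4) = 0.
row 1 ← row 1 − (-1/5)·(new row 2): 6/5 − (-1/5)·0 = 6/5.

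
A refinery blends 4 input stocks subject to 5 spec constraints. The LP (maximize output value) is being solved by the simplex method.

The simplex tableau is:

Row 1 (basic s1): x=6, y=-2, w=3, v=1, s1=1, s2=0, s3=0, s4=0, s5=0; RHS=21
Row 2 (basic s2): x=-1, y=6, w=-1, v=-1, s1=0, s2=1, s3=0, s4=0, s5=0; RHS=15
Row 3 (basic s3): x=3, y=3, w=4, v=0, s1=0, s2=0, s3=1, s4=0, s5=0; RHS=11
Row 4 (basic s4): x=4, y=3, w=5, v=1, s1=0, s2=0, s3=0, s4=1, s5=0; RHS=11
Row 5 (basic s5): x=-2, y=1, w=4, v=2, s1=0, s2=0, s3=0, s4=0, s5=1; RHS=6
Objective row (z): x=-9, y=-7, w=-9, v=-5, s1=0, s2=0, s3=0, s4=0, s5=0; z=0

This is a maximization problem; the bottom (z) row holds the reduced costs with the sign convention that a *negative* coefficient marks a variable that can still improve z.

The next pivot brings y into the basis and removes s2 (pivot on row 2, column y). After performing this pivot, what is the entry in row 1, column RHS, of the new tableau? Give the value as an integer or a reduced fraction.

Pivot element is row 2, column y: 6.
Normalize row 2: new (row 2, RHS) = 15/6 = 5/2.
row 1 ← row 1 − (-2)·(new row 2): 21 − (-2)·(5/2) = 26.

26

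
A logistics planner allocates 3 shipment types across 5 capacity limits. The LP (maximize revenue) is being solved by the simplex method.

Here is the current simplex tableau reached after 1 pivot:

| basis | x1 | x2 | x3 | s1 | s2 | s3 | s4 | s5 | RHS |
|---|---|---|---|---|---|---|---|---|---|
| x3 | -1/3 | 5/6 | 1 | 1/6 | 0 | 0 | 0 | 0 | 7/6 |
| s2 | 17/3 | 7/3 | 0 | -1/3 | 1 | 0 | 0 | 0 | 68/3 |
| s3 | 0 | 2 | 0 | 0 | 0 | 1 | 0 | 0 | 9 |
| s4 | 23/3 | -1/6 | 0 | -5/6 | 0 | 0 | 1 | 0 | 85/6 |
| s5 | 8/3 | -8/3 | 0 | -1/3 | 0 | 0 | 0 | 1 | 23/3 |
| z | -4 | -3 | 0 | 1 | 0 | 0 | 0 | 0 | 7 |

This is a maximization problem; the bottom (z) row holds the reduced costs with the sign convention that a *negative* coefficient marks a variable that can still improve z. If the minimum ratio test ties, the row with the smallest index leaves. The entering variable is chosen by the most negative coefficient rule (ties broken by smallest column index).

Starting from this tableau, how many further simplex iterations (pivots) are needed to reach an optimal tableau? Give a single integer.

2

pivot: x1 in, s4 out → z = 331/23
pivot: x2 in, x3 out → z = 400/19
No improving column remains; optimal.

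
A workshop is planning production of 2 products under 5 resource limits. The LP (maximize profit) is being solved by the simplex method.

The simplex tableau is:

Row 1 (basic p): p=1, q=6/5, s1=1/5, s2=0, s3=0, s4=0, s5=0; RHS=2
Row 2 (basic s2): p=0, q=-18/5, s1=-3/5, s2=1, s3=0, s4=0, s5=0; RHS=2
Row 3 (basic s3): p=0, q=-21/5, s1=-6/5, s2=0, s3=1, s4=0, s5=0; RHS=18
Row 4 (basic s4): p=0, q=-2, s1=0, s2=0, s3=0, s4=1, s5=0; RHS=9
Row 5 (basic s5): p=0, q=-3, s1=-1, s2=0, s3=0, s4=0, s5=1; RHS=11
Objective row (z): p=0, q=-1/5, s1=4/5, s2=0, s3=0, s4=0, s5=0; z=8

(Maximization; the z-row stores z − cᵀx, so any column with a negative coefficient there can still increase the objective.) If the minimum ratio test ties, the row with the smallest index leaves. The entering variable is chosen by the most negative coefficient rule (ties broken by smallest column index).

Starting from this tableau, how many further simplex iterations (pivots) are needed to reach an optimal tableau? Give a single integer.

1

pivot: q in, p out → z = 25/3
No improving column remains; optimal.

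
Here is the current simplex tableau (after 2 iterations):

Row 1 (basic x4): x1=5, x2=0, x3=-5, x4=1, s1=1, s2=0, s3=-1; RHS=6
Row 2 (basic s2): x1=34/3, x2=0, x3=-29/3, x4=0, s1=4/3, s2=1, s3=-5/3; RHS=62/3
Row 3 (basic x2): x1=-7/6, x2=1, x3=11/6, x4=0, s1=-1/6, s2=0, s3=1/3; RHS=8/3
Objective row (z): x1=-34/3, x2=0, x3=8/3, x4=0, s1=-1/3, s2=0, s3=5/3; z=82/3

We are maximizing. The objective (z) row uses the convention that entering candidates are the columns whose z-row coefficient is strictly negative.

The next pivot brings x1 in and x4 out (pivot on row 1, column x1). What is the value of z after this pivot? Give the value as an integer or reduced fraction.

614/15

Minimum ratio for x1: 6/5 = 6/5.
z changes by −(z-row coeff of x1)·ratio = −(-34/3)·(6/5) = 68/5.
New z = 82/3 + (68/5) = 614/15.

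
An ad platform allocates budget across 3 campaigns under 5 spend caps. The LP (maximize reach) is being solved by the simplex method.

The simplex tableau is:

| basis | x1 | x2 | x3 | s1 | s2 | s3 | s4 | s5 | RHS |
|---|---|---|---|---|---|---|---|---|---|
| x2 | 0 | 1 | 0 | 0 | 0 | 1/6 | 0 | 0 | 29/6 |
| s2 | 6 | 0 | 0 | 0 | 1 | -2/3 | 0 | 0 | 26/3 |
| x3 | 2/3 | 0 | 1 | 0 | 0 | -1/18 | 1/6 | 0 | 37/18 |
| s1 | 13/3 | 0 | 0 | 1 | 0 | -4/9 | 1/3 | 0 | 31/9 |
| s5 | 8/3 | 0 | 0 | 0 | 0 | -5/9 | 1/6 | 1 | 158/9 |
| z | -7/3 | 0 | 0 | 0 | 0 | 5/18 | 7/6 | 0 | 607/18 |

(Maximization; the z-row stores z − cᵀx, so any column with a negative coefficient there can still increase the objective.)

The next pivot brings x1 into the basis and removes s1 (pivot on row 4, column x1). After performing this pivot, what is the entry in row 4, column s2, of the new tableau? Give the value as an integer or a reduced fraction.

0

Pivot element is row 4, column x1: 13/3.
Normalize row 4: new (row 4, s2) = 0/(13/3) = 0.
Row 4 is the pivot row, so the entry is 0.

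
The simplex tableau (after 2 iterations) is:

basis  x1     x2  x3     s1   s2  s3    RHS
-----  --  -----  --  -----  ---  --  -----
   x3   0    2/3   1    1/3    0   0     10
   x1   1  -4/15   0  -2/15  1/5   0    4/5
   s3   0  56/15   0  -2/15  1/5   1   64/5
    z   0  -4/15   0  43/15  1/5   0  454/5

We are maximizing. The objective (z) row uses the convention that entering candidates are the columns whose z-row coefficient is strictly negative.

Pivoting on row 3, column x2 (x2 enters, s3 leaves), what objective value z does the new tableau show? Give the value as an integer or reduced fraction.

Minimum ratio for x2: (64/5)/(56/15) = 24/7.
z changes by −(z-row coeff of x2)·ratio = −(-4/15)·(24/7) = 32/35.
New z = 454/5 + (32/35) = 642/7.

642/7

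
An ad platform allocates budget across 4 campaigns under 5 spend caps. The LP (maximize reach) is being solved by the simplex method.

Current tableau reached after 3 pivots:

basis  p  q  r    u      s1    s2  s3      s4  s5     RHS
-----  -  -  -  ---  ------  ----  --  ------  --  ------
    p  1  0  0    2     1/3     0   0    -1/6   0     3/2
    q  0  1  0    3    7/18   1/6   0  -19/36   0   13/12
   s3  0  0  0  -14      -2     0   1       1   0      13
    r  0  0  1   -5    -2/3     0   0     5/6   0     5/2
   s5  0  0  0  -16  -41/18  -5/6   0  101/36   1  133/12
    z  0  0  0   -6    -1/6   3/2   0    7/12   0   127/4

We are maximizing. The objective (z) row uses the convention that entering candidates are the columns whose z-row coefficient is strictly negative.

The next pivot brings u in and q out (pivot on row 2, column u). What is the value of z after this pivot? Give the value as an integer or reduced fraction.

407/12

Minimum ratio for u: (13/12)/3 = 13/36.
z changes by −(z-row coeff of u)·ratio = −(-6)·(13/36) = 13/6.
New z = 127/4 + (13/6) = 407/12.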